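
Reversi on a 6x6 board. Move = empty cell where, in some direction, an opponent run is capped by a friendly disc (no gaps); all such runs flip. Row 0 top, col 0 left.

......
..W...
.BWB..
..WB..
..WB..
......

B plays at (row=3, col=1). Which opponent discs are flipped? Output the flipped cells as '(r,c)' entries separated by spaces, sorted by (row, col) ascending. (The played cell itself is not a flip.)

Dir NW: first cell '.' (not opp) -> no flip
Dir N: first cell 'B' (not opp) -> no flip
Dir NE: opp run (2,2), next='.' -> no flip
Dir W: first cell '.' (not opp) -> no flip
Dir E: opp run (3,2) capped by B -> flip
Dir SW: first cell '.' (not opp) -> no flip
Dir S: first cell '.' (not opp) -> no flip
Dir SE: opp run (4,2), next='.' -> no flip

Answer: (3,2)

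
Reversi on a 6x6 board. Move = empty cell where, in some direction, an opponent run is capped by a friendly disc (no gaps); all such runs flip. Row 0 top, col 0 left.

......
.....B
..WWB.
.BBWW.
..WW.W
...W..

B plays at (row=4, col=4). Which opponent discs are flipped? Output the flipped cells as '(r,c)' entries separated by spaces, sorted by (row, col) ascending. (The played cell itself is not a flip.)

Dir NW: opp run (3,3) (2,2), next='.' -> no flip
Dir N: opp run (3,4) capped by B -> flip
Dir NE: first cell '.' (not opp) -> no flip
Dir W: opp run (4,3) (4,2), next='.' -> no flip
Dir E: opp run (4,5), next=edge -> no flip
Dir SW: opp run (5,3), next=edge -> no flip
Dir S: first cell '.' (not opp) -> no flip
Dir SE: first cell '.' (not opp) -> no flip

Answer: (3,4)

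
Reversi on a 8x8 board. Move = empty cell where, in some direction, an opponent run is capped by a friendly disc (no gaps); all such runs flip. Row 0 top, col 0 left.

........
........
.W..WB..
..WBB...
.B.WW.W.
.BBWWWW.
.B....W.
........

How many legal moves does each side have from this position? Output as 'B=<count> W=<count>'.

Answer: B=8 W=8

Derivation:
-- B to move --
(1,0): no bracket -> illegal
(1,1): no bracket -> illegal
(1,2): no bracket -> illegal
(1,3): no bracket -> illegal
(1,4): flips 1 -> legal
(1,5): flips 1 -> legal
(2,0): no bracket -> illegal
(2,2): no bracket -> illegal
(2,3): flips 2 -> legal
(3,0): no bracket -> illegal
(3,1): flips 1 -> legal
(3,5): no bracket -> illegal
(3,6): no bracket -> illegal
(3,7): no bracket -> illegal
(4,2): no bracket -> illegal
(4,5): no bracket -> illegal
(4,7): no bracket -> illegal
(5,7): flips 4 -> legal
(6,2): no bracket -> illegal
(6,3): flips 2 -> legal
(6,4): flips 2 -> legal
(6,5): no bracket -> illegal
(6,7): no bracket -> illegal
(7,5): no bracket -> illegal
(7,6): no bracket -> illegal
(7,7): flips 3 -> legal
B mobility = 8
-- W to move --
(1,4): no bracket -> illegal
(1,5): no bracket -> illegal
(1,6): flips 2 -> legal
(2,2): flips 1 -> legal
(2,3): flips 1 -> legal
(2,6): flips 1 -> legal
(3,0): no bracket -> illegal
(3,1): no bracket -> illegal
(3,5): flips 2 -> legal
(3,6): no bracket -> illegal
(4,0): no bracket -> illegal
(4,2): flips 1 -> legal
(4,5): no bracket -> illegal
(5,0): flips 3 -> legal
(6,0): no bracket -> illegal
(6,2): no bracket -> illegal
(6,3): no bracket -> illegal
(7,0): flips 2 -> legal
(7,1): no bracket -> illegal
(7,2): no bracket -> illegal
W mobility = 8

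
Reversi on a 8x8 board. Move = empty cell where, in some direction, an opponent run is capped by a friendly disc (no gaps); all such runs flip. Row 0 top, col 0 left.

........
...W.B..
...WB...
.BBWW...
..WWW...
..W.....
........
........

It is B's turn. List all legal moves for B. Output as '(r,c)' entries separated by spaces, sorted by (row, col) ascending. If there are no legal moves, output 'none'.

Answer: (0,2) (1,4) (2,2) (3,5) (5,1) (5,3) (5,4) (6,2)

Derivation:
(0,2): flips 1 -> legal
(0,3): no bracket -> illegal
(0,4): no bracket -> illegal
(1,2): no bracket -> illegal
(1,4): flips 1 -> legal
(2,2): flips 1 -> legal
(2,5): no bracket -> illegal
(3,5): flips 2 -> legal
(4,1): no bracket -> illegal
(4,5): no bracket -> illegal
(5,1): flips 2 -> legal
(5,3): flips 1 -> legal
(5,4): flips 3 -> legal
(5,5): no bracket -> illegal
(6,1): no bracket -> illegal
(6,2): flips 2 -> legal
(6,3): no bracket -> illegal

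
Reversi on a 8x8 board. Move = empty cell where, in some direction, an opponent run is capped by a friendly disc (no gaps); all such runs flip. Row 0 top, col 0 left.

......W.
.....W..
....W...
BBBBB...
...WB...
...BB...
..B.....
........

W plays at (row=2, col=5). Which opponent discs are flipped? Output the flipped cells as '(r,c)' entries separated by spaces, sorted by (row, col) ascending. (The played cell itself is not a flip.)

Dir NW: first cell '.' (not opp) -> no flip
Dir N: first cell 'W' (not opp) -> no flip
Dir NE: first cell '.' (not opp) -> no flip
Dir W: first cell 'W' (not opp) -> no flip
Dir E: first cell '.' (not opp) -> no flip
Dir SW: opp run (3,4) capped by W -> flip
Dir S: first cell '.' (not opp) -> no flip
Dir SE: first cell '.' (not opp) -> no flip

Answer: (3,4)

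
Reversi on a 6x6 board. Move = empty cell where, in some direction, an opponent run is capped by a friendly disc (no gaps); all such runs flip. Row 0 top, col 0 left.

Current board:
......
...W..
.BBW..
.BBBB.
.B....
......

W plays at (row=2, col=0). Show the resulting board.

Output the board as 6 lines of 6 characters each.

Answer: ......
...W..
WWWW..
.BBBB.
.B....
......

Derivation:
Place W at (2,0); scan 8 dirs for brackets.
Dir NW: edge -> no flip
Dir N: first cell '.' (not opp) -> no flip
Dir NE: first cell '.' (not opp) -> no flip
Dir W: edge -> no flip
Dir E: opp run (2,1) (2,2) capped by W -> flip
Dir SW: edge -> no flip
Dir S: first cell '.' (not opp) -> no flip
Dir SE: opp run (3,1), next='.' -> no flip
All flips: (2,1) (2,2)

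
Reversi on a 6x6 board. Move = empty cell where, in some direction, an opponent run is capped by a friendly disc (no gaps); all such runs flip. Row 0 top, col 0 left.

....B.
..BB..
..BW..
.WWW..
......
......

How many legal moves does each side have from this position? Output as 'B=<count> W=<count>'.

-- B to move --
(1,4): no bracket -> illegal
(2,0): no bracket -> illegal
(2,1): no bracket -> illegal
(2,4): flips 1 -> legal
(3,0): no bracket -> illegal
(3,4): flips 1 -> legal
(4,0): flips 1 -> legal
(4,1): no bracket -> illegal
(4,2): flips 1 -> legal
(4,3): flips 2 -> legal
(4,4): flips 1 -> legal
B mobility = 6
-- W to move --
(0,1): flips 1 -> legal
(0,2): flips 2 -> legal
(0,3): flips 1 -> legal
(0,5): no bracket -> illegal
(1,1): flips 1 -> legal
(1,4): no bracket -> illegal
(1,5): no bracket -> illegal
(2,1): flips 1 -> legal
(2,4): no bracket -> illegal
W mobility = 5

Answer: B=6 W=5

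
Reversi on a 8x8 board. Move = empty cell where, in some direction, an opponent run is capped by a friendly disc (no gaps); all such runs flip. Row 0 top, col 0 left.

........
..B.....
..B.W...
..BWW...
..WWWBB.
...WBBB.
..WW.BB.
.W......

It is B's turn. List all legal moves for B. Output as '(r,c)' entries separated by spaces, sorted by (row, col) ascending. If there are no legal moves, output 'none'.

(1,3): no bracket -> illegal
(1,4): flips 3 -> legal
(1,5): no bracket -> illegal
(2,3): flips 1 -> legal
(2,5): no bracket -> illegal
(3,1): no bracket -> illegal
(3,5): flips 2 -> legal
(4,1): flips 3 -> legal
(5,1): no bracket -> illegal
(5,2): flips 2 -> legal
(6,0): no bracket -> illegal
(6,1): no bracket -> illegal
(6,4): no bracket -> illegal
(7,0): no bracket -> illegal
(7,2): flips 1 -> legal
(7,3): no bracket -> illegal
(7,4): no bracket -> illegal

Answer: (1,4) (2,3) (3,5) (4,1) (5,2) (7,2)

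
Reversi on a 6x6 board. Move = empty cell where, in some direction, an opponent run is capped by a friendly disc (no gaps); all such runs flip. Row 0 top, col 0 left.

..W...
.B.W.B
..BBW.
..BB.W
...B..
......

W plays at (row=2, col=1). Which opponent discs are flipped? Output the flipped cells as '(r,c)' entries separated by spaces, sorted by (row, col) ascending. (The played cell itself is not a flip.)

Dir NW: first cell '.' (not opp) -> no flip
Dir N: opp run (1,1), next='.' -> no flip
Dir NE: first cell '.' (not opp) -> no flip
Dir W: first cell '.' (not opp) -> no flip
Dir E: opp run (2,2) (2,3) capped by W -> flip
Dir SW: first cell '.' (not opp) -> no flip
Dir S: first cell '.' (not opp) -> no flip
Dir SE: opp run (3,2) (4,3), next='.' -> no flip

Answer: (2,2) (2,3)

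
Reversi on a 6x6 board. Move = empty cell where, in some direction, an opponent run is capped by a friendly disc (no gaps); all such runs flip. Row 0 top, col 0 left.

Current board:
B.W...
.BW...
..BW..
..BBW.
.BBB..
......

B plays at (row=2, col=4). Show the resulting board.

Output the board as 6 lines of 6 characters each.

Place B at (2,4); scan 8 dirs for brackets.
Dir NW: first cell '.' (not opp) -> no flip
Dir N: first cell '.' (not opp) -> no flip
Dir NE: first cell '.' (not opp) -> no flip
Dir W: opp run (2,3) capped by B -> flip
Dir E: first cell '.' (not opp) -> no flip
Dir SW: first cell 'B' (not opp) -> no flip
Dir S: opp run (3,4), next='.' -> no flip
Dir SE: first cell '.' (not opp) -> no flip
All flips: (2,3)

Answer: B.W...
.BW...
..BBB.
..BBW.
.BBB..
......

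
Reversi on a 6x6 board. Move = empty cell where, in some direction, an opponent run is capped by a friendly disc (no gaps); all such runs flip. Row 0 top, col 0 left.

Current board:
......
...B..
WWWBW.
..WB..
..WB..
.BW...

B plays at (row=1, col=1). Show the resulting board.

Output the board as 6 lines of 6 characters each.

Place B at (1,1); scan 8 dirs for brackets.
Dir NW: first cell '.' (not opp) -> no flip
Dir N: first cell '.' (not opp) -> no flip
Dir NE: first cell '.' (not opp) -> no flip
Dir W: first cell '.' (not opp) -> no flip
Dir E: first cell '.' (not opp) -> no flip
Dir SW: opp run (2,0), next=edge -> no flip
Dir S: opp run (2,1), next='.' -> no flip
Dir SE: opp run (2,2) capped by B -> flip
All flips: (2,2)

Answer: ......
.B.B..
WWBBW.
..WB..
..WB..
.BW...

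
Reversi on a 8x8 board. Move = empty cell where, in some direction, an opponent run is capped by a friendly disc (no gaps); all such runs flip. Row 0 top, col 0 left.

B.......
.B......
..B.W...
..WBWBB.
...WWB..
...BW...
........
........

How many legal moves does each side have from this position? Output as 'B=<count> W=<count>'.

Answer: B=7 W=11

Derivation:
-- B to move --
(1,3): flips 1 -> legal
(1,4): no bracket -> illegal
(1,5): flips 1 -> legal
(2,1): no bracket -> illegal
(2,3): flips 1 -> legal
(2,5): no bracket -> illegal
(3,1): flips 1 -> legal
(4,1): no bracket -> illegal
(4,2): flips 3 -> legal
(5,2): no bracket -> illegal
(5,5): flips 2 -> legal
(6,3): flips 1 -> legal
(6,4): no bracket -> illegal
(6,5): no bracket -> illegal
B mobility = 7
-- W to move --
(0,1): no bracket -> illegal
(0,2): no bracket -> illegal
(1,0): no bracket -> illegal
(1,2): flips 1 -> legal
(1,3): no bracket -> illegal
(2,0): no bracket -> illegal
(2,1): no bracket -> illegal
(2,3): flips 1 -> legal
(2,5): no bracket -> illegal
(2,6): flips 1 -> legal
(2,7): flips 2 -> legal
(3,1): no bracket -> illegal
(3,7): flips 2 -> legal
(4,2): flips 1 -> legal
(4,6): flips 2 -> legal
(4,7): no bracket -> illegal
(5,2): flips 1 -> legal
(5,5): no bracket -> illegal
(5,6): flips 1 -> legal
(6,2): flips 1 -> legal
(6,3): flips 1 -> legal
(6,4): no bracket -> illegal
W mobility = 11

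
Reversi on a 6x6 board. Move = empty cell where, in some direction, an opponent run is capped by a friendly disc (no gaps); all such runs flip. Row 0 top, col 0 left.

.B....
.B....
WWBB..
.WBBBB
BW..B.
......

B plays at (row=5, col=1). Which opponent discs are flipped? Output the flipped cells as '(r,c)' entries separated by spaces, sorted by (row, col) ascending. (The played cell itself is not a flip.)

Answer: (2,1) (3,1) (4,1)

Derivation:
Dir NW: first cell 'B' (not opp) -> no flip
Dir N: opp run (4,1) (3,1) (2,1) capped by B -> flip
Dir NE: first cell '.' (not opp) -> no flip
Dir W: first cell '.' (not opp) -> no flip
Dir E: first cell '.' (not opp) -> no flip
Dir SW: edge -> no flip
Dir S: edge -> no flip
Dir SE: edge -> no flip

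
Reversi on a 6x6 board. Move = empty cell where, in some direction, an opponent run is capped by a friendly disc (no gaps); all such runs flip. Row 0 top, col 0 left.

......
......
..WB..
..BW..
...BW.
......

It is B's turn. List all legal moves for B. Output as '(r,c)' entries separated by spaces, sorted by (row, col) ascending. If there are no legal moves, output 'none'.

Answer: (1,2) (2,1) (3,4) (4,5)

Derivation:
(1,1): no bracket -> illegal
(1,2): flips 1 -> legal
(1,3): no bracket -> illegal
(2,1): flips 1 -> legal
(2,4): no bracket -> illegal
(3,1): no bracket -> illegal
(3,4): flips 1 -> legal
(3,5): no bracket -> illegal
(4,2): no bracket -> illegal
(4,5): flips 1 -> legal
(5,3): no bracket -> illegal
(5,4): no bracket -> illegal
(5,5): no bracket -> illegal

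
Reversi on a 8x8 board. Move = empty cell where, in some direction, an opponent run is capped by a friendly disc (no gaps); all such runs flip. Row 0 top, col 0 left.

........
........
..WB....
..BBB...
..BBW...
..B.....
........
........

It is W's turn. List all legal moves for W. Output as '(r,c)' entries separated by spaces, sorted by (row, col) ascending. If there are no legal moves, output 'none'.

(1,2): no bracket -> illegal
(1,3): no bracket -> illegal
(1,4): no bracket -> illegal
(2,1): no bracket -> illegal
(2,4): flips 2 -> legal
(2,5): no bracket -> illegal
(3,1): no bracket -> illegal
(3,5): no bracket -> illegal
(4,1): flips 2 -> legal
(4,5): no bracket -> illegal
(5,1): no bracket -> illegal
(5,3): no bracket -> illegal
(5,4): no bracket -> illegal
(6,1): no bracket -> illegal
(6,2): flips 3 -> legal
(6,3): no bracket -> illegal

Answer: (2,4) (4,1) (6,2)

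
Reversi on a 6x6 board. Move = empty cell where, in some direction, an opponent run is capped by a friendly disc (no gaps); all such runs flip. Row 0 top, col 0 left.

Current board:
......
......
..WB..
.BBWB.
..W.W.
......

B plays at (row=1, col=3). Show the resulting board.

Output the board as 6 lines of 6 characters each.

Place B at (1,3); scan 8 dirs for brackets.
Dir NW: first cell '.' (not opp) -> no flip
Dir N: first cell '.' (not opp) -> no flip
Dir NE: first cell '.' (not opp) -> no flip
Dir W: first cell '.' (not opp) -> no flip
Dir E: first cell '.' (not opp) -> no flip
Dir SW: opp run (2,2) capped by B -> flip
Dir S: first cell 'B' (not opp) -> no flip
Dir SE: first cell '.' (not opp) -> no flip
All flips: (2,2)

Answer: ......
...B..
..BB..
.BBWB.
..W.W.
......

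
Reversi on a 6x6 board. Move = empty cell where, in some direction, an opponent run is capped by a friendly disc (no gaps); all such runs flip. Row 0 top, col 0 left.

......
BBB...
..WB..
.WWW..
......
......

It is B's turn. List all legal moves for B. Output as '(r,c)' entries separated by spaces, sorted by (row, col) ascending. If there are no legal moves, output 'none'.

Answer: (2,1) (4,1) (4,2) (4,3) (4,4)

Derivation:
(1,3): no bracket -> illegal
(2,0): no bracket -> illegal
(2,1): flips 1 -> legal
(2,4): no bracket -> illegal
(3,0): no bracket -> illegal
(3,4): no bracket -> illegal
(4,0): no bracket -> illegal
(4,1): flips 1 -> legal
(4,2): flips 2 -> legal
(4,3): flips 1 -> legal
(4,4): flips 2 -> legal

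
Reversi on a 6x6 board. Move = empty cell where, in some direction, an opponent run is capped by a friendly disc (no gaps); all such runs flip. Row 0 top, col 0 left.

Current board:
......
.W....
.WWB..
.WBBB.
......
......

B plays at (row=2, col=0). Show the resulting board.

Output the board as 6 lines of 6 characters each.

Place B at (2,0); scan 8 dirs for brackets.
Dir NW: edge -> no flip
Dir N: first cell '.' (not opp) -> no flip
Dir NE: opp run (1,1), next='.' -> no flip
Dir W: edge -> no flip
Dir E: opp run (2,1) (2,2) capped by B -> flip
Dir SW: edge -> no flip
Dir S: first cell '.' (not opp) -> no flip
Dir SE: opp run (3,1), next='.' -> no flip
All flips: (2,1) (2,2)

Answer: ......
.W....
BBBB..
.WBBB.
......
......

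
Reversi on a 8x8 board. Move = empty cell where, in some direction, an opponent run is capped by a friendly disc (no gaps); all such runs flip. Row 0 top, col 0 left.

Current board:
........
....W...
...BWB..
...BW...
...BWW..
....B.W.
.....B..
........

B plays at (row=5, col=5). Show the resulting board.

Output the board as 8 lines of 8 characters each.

Place B at (5,5); scan 8 dirs for brackets.
Dir NW: opp run (4,4) capped by B -> flip
Dir N: opp run (4,5), next='.' -> no flip
Dir NE: first cell '.' (not opp) -> no flip
Dir W: first cell 'B' (not opp) -> no flip
Dir E: opp run (5,6), next='.' -> no flip
Dir SW: first cell '.' (not opp) -> no flip
Dir S: first cell 'B' (not opp) -> no flip
Dir SE: first cell '.' (not opp) -> no flip
All flips: (4,4)

Answer: ........
....W...
...BWB..
...BW...
...BBW..
....BBW.
.....B..
........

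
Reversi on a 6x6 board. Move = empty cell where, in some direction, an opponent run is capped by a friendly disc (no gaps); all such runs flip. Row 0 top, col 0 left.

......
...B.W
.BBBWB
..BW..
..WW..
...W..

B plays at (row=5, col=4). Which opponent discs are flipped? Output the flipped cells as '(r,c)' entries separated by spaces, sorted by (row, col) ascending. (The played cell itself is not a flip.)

Dir NW: opp run (4,3) capped by B -> flip
Dir N: first cell '.' (not opp) -> no flip
Dir NE: first cell '.' (not opp) -> no flip
Dir W: opp run (5,3), next='.' -> no flip
Dir E: first cell '.' (not opp) -> no flip
Dir SW: edge -> no flip
Dir S: edge -> no flip
Dir SE: edge -> no flip

Answer: (4,3)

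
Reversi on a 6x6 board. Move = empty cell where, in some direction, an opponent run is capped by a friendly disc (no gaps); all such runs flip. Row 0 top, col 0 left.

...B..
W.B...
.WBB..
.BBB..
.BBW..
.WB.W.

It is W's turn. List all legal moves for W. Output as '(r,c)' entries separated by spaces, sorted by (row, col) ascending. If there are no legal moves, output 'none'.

Answer: (1,3) (2,4) (4,0) (5,3)

Derivation:
(0,1): no bracket -> illegal
(0,2): no bracket -> illegal
(0,4): no bracket -> illegal
(1,1): no bracket -> illegal
(1,3): flips 2 -> legal
(1,4): no bracket -> illegal
(2,0): no bracket -> illegal
(2,4): flips 4 -> legal
(3,0): no bracket -> illegal
(3,4): no bracket -> illegal
(4,0): flips 2 -> legal
(4,4): no bracket -> illegal
(5,0): no bracket -> illegal
(5,3): flips 1 -> legal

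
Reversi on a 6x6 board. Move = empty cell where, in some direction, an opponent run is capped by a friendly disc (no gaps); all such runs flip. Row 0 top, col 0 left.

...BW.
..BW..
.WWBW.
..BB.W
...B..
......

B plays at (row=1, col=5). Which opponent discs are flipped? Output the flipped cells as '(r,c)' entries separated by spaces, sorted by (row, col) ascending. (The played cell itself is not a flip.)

Answer: (2,4)

Derivation:
Dir NW: opp run (0,4), next=edge -> no flip
Dir N: first cell '.' (not opp) -> no flip
Dir NE: edge -> no flip
Dir W: first cell '.' (not opp) -> no flip
Dir E: edge -> no flip
Dir SW: opp run (2,4) capped by B -> flip
Dir S: first cell '.' (not opp) -> no flip
Dir SE: edge -> no flip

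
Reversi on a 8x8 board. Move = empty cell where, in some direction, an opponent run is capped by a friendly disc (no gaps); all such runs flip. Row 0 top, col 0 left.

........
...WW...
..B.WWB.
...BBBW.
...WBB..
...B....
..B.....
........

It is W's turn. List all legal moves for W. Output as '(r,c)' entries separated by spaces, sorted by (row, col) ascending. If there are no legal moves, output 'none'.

Answer: (1,6) (2,3) (2,7) (3,1) (3,2) (4,2) (4,6) (5,4) (5,5) (6,3)

Derivation:
(1,1): no bracket -> illegal
(1,2): no bracket -> illegal
(1,5): no bracket -> illegal
(1,6): flips 1 -> legal
(1,7): no bracket -> illegal
(2,1): no bracket -> illegal
(2,3): flips 1 -> legal
(2,7): flips 1 -> legal
(3,1): flips 1 -> legal
(3,2): flips 3 -> legal
(3,7): no bracket -> illegal
(4,2): flips 1 -> legal
(4,6): flips 3 -> legal
(5,1): no bracket -> illegal
(5,2): no bracket -> illegal
(5,4): flips 3 -> legal
(5,5): flips 2 -> legal
(5,6): no bracket -> illegal
(6,1): no bracket -> illegal
(6,3): flips 1 -> legal
(6,4): no bracket -> illegal
(7,1): no bracket -> illegal
(7,2): no bracket -> illegal
(7,3): no bracket -> illegal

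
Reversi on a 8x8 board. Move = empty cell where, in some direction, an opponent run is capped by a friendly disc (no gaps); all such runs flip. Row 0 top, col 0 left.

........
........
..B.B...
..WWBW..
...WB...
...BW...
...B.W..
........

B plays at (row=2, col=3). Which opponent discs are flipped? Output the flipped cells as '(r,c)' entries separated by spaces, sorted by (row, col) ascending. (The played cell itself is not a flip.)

Answer: (3,3) (4,3)

Derivation:
Dir NW: first cell '.' (not opp) -> no flip
Dir N: first cell '.' (not opp) -> no flip
Dir NE: first cell '.' (not opp) -> no flip
Dir W: first cell 'B' (not opp) -> no flip
Dir E: first cell 'B' (not opp) -> no flip
Dir SW: opp run (3,2), next='.' -> no flip
Dir S: opp run (3,3) (4,3) capped by B -> flip
Dir SE: first cell 'B' (not opp) -> no flip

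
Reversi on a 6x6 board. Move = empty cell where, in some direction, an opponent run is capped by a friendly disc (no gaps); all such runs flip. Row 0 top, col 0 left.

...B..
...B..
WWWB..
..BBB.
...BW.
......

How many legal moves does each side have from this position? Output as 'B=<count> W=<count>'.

-- B to move --
(1,0): flips 1 -> legal
(1,1): flips 1 -> legal
(1,2): flips 1 -> legal
(3,0): no bracket -> illegal
(3,1): flips 1 -> legal
(3,5): no bracket -> illegal
(4,5): flips 1 -> legal
(5,3): no bracket -> illegal
(5,4): flips 1 -> legal
(5,5): flips 1 -> legal
B mobility = 7
-- W to move --
(0,2): no bracket -> illegal
(0,4): flips 1 -> legal
(1,2): no bracket -> illegal
(1,4): no bracket -> illegal
(2,4): flips 2 -> legal
(2,5): no bracket -> illegal
(3,1): no bracket -> illegal
(3,5): no bracket -> illegal
(4,1): no bracket -> illegal
(4,2): flips 2 -> legal
(4,5): no bracket -> illegal
(5,2): no bracket -> illegal
(5,3): no bracket -> illegal
(5,4): flips 2 -> legal
W mobility = 4

Answer: B=7 W=4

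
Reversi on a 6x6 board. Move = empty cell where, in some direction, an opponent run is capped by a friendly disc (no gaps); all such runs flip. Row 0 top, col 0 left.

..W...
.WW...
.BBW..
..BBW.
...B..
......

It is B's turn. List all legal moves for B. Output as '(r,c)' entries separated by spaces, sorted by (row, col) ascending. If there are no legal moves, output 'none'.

(0,0): flips 1 -> legal
(0,1): flips 1 -> legal
(0,3): flips 1 -> legal
(1,0): no bracket -> illegal
(1,3): flips 1 -> legal
(1,4): flips 1 -> legal
(2,0): no bracket -> illegal
(2,4): flips 1 -> legal
(2,5): flips 1 -> legal
(3,5): flips 1 -> legal
(4,4): no bracket -> illegal
(4,5): no bracket -> illegal

Answer: (0,0) (0,1) (0,3) (1,3) (1,4) (2,4) (2,5) (3,5)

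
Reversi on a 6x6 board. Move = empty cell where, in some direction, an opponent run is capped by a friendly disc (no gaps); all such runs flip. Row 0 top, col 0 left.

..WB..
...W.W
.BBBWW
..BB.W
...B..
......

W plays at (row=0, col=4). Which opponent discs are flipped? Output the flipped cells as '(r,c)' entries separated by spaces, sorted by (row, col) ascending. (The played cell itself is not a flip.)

Answer: (0,3)

Derivation:
Dir NW: edge -> no flip
Dir N: edge -> no flip
Dir NE: edge -> no flip
Dir W: opp run (0,3) capped by W -> flip
Dir E: first cell '.' (not opp) -> no flip
Dir SW: first cell 'W' (not opp) -> no flip
Dir S: first cell '.' (not opp) -> no flip
Dir SE: first cell 'W' (not opp) -> no flip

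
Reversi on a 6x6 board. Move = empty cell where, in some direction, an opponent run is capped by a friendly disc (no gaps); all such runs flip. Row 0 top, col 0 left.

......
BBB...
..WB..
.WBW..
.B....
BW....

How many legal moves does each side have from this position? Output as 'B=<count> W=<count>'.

-- B to move --
(1,3): no bracket -> illegal
(2,0): no bracket -> illegal
(2,1): flips 2 -> legal
(2,4): no bracket -> illegal
(3,0): flips 1 -> legal
(3,4): flips 1 -> legal
(4,0): no bracket -> illegal
(4,2): no bracket -> illegal
(4,3): flips 1 -> legal
(4,4): flips 2 -> legal
(5,2): flips 1 -> legal
B mobility = 6
-- W to move --
(0,0): flips 1 -> legal
(0,1): no bracket -> illegal
(0,2): flips 1 -> legal
(0,3): no bracket -> illegal
(1,3): flips 1 -> legal
(1,4): no bracket -> illegal
(2,0): no bracket -> illegal
(2,1): no bracket -> illegal
(2,4): flips 1 -> legal
(3,0): no bracket -> illegal
(3,4): no bracket -> illegal
(4,0): no bracket -> illegal
(4,2): flips 1 -> legal
(4,3): no bracket -> illegal
(5,2): no bracket -> illegal
W mobility = 5

Answer: B=6 W=5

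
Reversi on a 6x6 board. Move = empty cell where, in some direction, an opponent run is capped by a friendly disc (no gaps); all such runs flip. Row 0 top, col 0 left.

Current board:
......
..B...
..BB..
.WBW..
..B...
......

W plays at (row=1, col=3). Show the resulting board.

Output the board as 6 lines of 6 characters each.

Answer: ......
..BW..
..WW..
.WBW..
..B...
......

Derivation:
Place W at (1,3); scan 8 dirs for brackets.
Dir NW: first cell '.' (not opp) -> no flip
Dir N: first cell '.' (not opp) -> no flip
Dir NE: first cell '.' (not opp) -> no flip
Dir W: opp run (1,2), next='.' -> no flip
Dir E: first cell '.' (not opp) -> no flip
Dir SW: opp run (2,2) capped by W -> flip
Dir S: opp run (2,3) capped by W -> flip
Dir SE: first cell '.' (not opp) -> no flip
All flips: (2,2) (2,3)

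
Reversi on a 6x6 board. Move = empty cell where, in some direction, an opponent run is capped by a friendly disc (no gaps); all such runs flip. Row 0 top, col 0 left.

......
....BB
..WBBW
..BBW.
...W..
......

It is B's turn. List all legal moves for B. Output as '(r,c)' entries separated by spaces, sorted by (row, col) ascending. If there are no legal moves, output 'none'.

Answer: (1,1) (1,2) (2,1) (3,5) (4,4) (4,5) (5,3) (5,4)

Derivation:
(1,1): flips 1 -> legal
(1,2): flips 1 -> legal
(1,3): no bracket -> illegal
(2,1): flips 1 -> legal
(3,1): no bracket -> illegal
(3,5): flips 2 -> legal
(4,2): no bracket -> illegal
(4,4): flips 1 -> legal
(4,5): flips 1 -> legal
(5,2): no bracket -> illegal
(5,3): flips 1 -> legal
(5,4): flips 1 -> legal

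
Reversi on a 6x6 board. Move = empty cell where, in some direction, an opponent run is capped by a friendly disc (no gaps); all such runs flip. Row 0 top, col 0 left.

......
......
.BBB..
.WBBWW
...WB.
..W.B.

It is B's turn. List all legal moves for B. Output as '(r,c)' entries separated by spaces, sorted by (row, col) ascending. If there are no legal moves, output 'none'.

(2,0): no bracket -> illegal
(2,4): flips 1 -> legal
(2,5): no bracket -> illegal
(3,0): flips 1 -> legal
(4,0): flips 1 -> legal
(4,1): flips 1 -> legal
(4,2): flips 1 -> legal
(4,5): flips 1 -> legal
(5,1): no bracket -> illegal
(5,3): flips 1 -> legal

Answer: (2,4) (3,0) (4,0) (4,1) (4,2) (4,5) (5,3)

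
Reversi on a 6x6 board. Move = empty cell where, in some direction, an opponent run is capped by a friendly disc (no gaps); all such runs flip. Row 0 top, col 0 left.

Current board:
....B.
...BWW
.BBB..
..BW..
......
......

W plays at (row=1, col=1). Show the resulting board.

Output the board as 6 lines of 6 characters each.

Answer: ....B.
.W.BWW
.BWB..
..BW..
......
......

Derivation:
Place W at (1,1); scan 8 dirs for brackets.
Dir NW: first cell '.' (not opp) -> no flip
Dir N: first cell '.' (not opp) -> no flip
Dir NE: first cell '.' (not opp) -> no flip
Dir W: first cell '.' (not opp) -> no flip
Dir E: first cell '.' (not opp) -> no flip
Dir SW: first cell '.' (not opp) -> no flip
Dir S: opp run (2,1), next='.' -> no flip
Dir SE: opp run (2,2) capped by W -> flip
All flips: (2,2)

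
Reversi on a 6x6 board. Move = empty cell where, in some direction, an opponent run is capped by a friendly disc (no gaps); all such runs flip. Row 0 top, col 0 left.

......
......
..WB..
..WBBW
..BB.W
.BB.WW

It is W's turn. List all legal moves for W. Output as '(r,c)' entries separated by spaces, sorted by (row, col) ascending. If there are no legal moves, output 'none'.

(1,2): flips 2 -> legal
(1,3): no bracket -> illegal
(1,4): flips 1 -> legal
(2,4): flips 1 -> legal
(2,5): no bracket -> illegal
(3,1): no bracket -> illegal
(4,0): no bracket -> illegal
(4,1): no bracket -> illegal
(4,4): flips 1 -> legal
(5,0): no bracket -> illegal
(5,3): no bracket -> illegal

Answer: (1,2) (1,4) (2,4) (4,4)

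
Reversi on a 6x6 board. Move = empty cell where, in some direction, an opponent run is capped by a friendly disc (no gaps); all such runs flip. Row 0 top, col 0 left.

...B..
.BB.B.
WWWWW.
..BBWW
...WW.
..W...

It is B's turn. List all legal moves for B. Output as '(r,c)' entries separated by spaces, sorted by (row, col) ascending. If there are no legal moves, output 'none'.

(1,0): flips 1 -> legal
(1,3): flips 1 -> legal
(1,5): flips 1 -> legal
(2,5): no bracket -> illegal
(3,0): flips 1 -> legal
(3,1): flips 1 -> legal
(4,1): no bracket -> illegal
(4,2): no bracket -> illegal
(4,5): flips 2 -> legal
(5,1): no bracket -> illegal
(5,3): flips 1 -> legal
(5,4): flips 4 -> legal
(5,5): flips 1 -> legal

Answer: (1,0) (1,3) (1,5) (3,0) (3,1) (4,5) (5,3) (5,4) (5,5)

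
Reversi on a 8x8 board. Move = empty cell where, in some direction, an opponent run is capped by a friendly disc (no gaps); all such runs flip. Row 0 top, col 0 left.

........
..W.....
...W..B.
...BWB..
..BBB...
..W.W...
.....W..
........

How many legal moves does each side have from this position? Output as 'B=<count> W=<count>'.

Answer: B=7 W=3

Derivation:
-- B to move --
(0,1): no bracket -> illegal
(0,2): no bracket -> illegal
(0,3): no bracket -> illegal
(1,1): no bracket -> illegal
(1,3): flips 1 -> legal
(1,4): no bracket -> illegal
(2,1): no bracket -> illegal
(2,2): no bracket -> illegal
(2,4): flips 1 -> legal
(2,5): flips 1 -> legal
(3,2): no bracket -> illegal
(4,1): no bracket -> illegal
(4,5): no bracket -> illegal
(5,1): no bracket -> illegal
(5,3): no bracket -> illegal
(5,5): no bracket -> illegal
(5,6): no bracket -> illegal
(6,1): flips 1 -> legal
(6,2): flips 1 -> legal
(6,3): no bracket -> illegal
(6,4): flips 1 -> legal
(6,6): no bracket -> illegal
(7,4): no bracket -> illegal
(7,5): no bracket -> illegal
(7,6): flips 2 -> legal
B mobility = 7
-- W to move --
(1,5): no bracket -> illegal
(1,6): no bracket -> illegal
(1,7): no bracket -> illegal
(2,2): no bracket -> illegal
(2,4): no bracket -> illegal
(2,5): no bracket -> illegal
(2,7): no bracket -> illegal
(3,1): no bracket -> illegal
(3,2): flips 3 -> legal
(3,6): flips 1 -> legal
(3,7): no bracket -> illegal
(4,1): no bracket -> illegal
(4,5): no bracket -> illegal
(4,6): no bracket -> illegal
(5,1): no bracket -> illegal
(5,3): flips 2 -> legal
(5,5): no bracket -> illegal
W mobility = 3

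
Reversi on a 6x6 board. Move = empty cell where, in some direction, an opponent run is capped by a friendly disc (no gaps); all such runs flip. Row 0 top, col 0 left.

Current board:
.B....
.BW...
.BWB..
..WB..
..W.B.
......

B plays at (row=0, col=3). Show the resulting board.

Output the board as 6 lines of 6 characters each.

Place B at (0,3); scan 8 dirs for brackets.
Dir NW: edge -> no flip
Dir N: edge -> no flip
Dir NE: edge -> no flip
Dir W: first cell '.' (not opp) -> no flip
Dir E: first cell '.' (not opp) -> no flip
Dir SW: opp run (1,2) capped by B -> flip
Dir S: first cell '.' (not opp) -> no flip
Dir SE: first cell '.' (not opp) -> no flip
All flips: (1,2)

Answer: .B.B..
.BB...
.BWB..
..WB..
..W.B.
......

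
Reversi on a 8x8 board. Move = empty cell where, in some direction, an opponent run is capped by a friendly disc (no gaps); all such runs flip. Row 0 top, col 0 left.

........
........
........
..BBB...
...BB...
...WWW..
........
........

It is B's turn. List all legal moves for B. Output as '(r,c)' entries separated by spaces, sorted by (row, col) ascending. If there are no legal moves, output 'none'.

(4,2): no bracket -> illegal
(4,5): no bracket -> illegal
(4,6): no bracket -> illegal
(5,2): no bracket -> illegal
(5,6): no bracket -> illegal
(6,2): flips 1 -> legal
(6,3): flips 1 -> legal
(6,4): flips 1 -> legal
(6,5): flips 1 -> legal
(6,6): flips 1 -> legal

Answer: (6,2) (6,3) (6,4) (6,5) (6,6)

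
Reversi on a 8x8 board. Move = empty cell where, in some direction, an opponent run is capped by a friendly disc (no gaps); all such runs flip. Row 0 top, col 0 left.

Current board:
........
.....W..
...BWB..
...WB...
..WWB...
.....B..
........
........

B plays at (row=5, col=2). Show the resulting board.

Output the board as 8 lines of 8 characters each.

Answer: ........
.....W..
...BWB..
...WB...
..WBB...
..B..B..
........
........

Derivation:
Place B at (5,2); scan 8 dirs for brackets.
Dir NW: first cell '.' (not opp) -> no flip
Dir N: opp run (4,2), next='.' -> no flip
Dir NE: opp run (4,3) capped by B -> flip
Dir W: first cell '.' (not opp) -> no flip
Dir E: first cell '.' (not opp) -> no flip
Dir SW: first cell '.' (not opp) -> no flip
Dir S: first cell '.' (not opp) -> no flip
Dir SE: first cell '.' (not opp) -> no flip
All flips: (4,3)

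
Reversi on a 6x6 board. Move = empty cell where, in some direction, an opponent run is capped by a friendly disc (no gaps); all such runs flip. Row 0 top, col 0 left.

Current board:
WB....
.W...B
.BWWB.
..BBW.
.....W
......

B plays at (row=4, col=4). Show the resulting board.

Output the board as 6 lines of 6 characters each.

Answer: WB....
.W...B
.BWWB.
..BBB.
....BW
......

Derivation:
Place B at (4,4); scan 8 dirs for brackets.
Dir NW: first cell 'B' (not opp) -> no flip
Dir N: opp run (3,4) capped by B -> flip
Dir NE: first cell '.' (not opp) -> no flip
Dir W: first cell '.' (not opp) -> no flip
Dir E: opp run (4,5), next=edge -> no flip
Dir SW: first cell '.' (not opp) -> no flip
Dir S: first cell '.' (not opp) -> no flip
Dir SE: first cell '.' (not opp) -> no flip
All flips: (3,4)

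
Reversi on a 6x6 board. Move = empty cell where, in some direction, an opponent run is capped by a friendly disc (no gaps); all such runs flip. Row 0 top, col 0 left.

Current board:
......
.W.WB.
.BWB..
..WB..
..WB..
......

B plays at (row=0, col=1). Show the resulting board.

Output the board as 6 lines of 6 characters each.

Answer: .B....
.B.WB.
.BWB..
..WB..
..WB..
......

Derivation:
Place B at (0,1); scan 8 dirs for brackets.
Dir NW: edge -> no flip
Dir N: edge -> no flip
Dir NE: edge -> no flip
Dir W: first cell '.' (not opp) -> no flip
Dir E: first cell '.' (not opp) -> no flip
Dir SW: first cell '.' (not opp) -> no flip
Dir S: opp run (1,1) capped by B -> flip
Dir SE: first cell '.' (not opp) -> no flip
All flips: (1,1)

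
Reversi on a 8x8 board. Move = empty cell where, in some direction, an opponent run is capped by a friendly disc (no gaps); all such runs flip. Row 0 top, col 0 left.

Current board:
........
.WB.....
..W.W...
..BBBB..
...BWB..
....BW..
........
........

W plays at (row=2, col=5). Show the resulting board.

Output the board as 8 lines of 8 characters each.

Place W at (2,5); scan 8 dirs for brackets.
Dir NW: first cell '.' (not opp) -> no flip
Dir N: first cell '.' (not opp) -> no flip
Dir NE: first cell '.' (not opp) -> no flip
Dir W: first cell 'W' (not opp) -> no flip
Dir E: first cell '.' (not opp) -> no flip
Dir SW: opp run (3,4) (4,3), next='.' -> no flip
Dir S: opp run (3,5) (4,5) capped by W -> flip
Dir SE: first cell '.' (not opp) -> no flip
All flips: (3,5) (4,5)

Answer: ........
.WB.....
..W.WW..
..BBBW..
...BWW..
....BW..
........
........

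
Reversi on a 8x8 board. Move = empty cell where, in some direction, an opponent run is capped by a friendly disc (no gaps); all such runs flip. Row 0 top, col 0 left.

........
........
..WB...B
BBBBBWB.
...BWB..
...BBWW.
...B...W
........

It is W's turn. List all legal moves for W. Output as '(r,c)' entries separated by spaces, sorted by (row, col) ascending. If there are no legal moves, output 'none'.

(1,2): flips 3 -> legal
(1,3): no bracket -> illegal
(1,4): no bracket -> illegal
(1,6): no bracket -> illegal
(1,7): no bracket -> illegal
(2,0): no bracket -> illegal
(2,1): no bracket -> illegal
(2,4): flips 2 -> legal
(2,5): no bracket -> illegal
(2,6): no bracket -> illegal
(3,7): flips 1 -> legal
(4,0): flips 1 -> legal
(4,1): no bracket -> illegal
(4,2): flips 2 -> legal
(4,6): flips 1 -> legal
(4,7): no bracket -> illegal
(5,2): flips 2 -> legal
(6,2): flips 1 -> legal
(6,4): flips 1 -> legal
(6,5): no bracket -> illegal
(7,2): no bracket -> illegal
(7,3): no bracket -> illegal
(7,4): no bracket -> illegal

Answer: (1,2) (2,4) (3,7) (4,0) (4,2) (4,6) (5,2) (6,2) (6,4)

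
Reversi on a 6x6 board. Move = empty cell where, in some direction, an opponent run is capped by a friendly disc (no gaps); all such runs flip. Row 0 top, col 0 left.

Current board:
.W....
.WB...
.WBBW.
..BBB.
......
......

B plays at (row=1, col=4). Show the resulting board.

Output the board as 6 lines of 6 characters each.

Place B at (1,4); scan 8 dirs for brackets.
Dir NW: first cell '.' (not opp) -> no flip
Dir N: first cell '.' (not opp) -> no flip
Dir NE: first cell '.' (not opp) -> no flip
Dir W: first cell '.' (not opp) -> no flip
Dir E: first cell '.' (not opp) -> no flip
Dir SW: first cell 'B' (not opp) -> no flip
Dir S: opp run (2,4) capped by B -> flip
Dir SE: first cell '.' (not opp) -> no flip
All flips: (2,4)

Answer: .W....
.WB.B.
.WBBB.
..BBB.
......
......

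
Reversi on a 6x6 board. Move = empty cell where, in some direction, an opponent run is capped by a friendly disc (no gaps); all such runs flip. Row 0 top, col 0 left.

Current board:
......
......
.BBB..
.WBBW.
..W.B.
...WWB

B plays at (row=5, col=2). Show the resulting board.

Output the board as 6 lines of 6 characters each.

Answer: ......
......
.BBB..
.WBBW.
..B.B.
..BBBB

Derivation:
Place B at (5,2); scan 8 dirs for brackets.
Dir NW: first cell '.' (not opp) -> no flip
Dir N: opp run (4,2) capped by B -> flip
Dir NE: first cell '.' (not opp) -> no flip
Dir W: first cell '.' (not opp) -> no flip
Dir E: opp run (5,3) (5,4) capped by B -> flip
Dir SW: edge -> no flip
Dir S: edge -> no flip
Dir SE: edge -> no flip
All flips: (4,2) (5,3) (5,4)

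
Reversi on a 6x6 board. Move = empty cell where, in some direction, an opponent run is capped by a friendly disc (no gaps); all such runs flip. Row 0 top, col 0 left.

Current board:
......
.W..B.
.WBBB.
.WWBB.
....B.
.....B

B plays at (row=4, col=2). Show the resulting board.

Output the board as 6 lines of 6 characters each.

Answer: ......
.W..B.
.WBBB.
.WBBB.
..B.B.
.....B

Derivation:
Place B at (4,2); scan 8 dirs for brackets.
Dir NW: opp run (3,1), next='.' -> no flip
Dir N: opp run (3,2) capped by B -> flip
Dir NE: first cell 'B' (not opp) -> no flip
Dir W: first cell '.' (not opp) -> no flip
Dir E: first cell '.' (not opp) -> no flip
Dir SW: first cell '.' (not opp) -> no flip
Dir S: first cell '.' (not opp) -> no flip
Dir SE: first cell '.' (not opp) -> no flip
All flips: (3,2)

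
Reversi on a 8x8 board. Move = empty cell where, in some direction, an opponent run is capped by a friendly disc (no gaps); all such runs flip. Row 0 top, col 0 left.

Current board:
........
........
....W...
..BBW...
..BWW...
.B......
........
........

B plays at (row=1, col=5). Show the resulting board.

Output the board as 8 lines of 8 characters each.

Place B at (1,5); scan 8 dirs for brackets.
Dir NW: first cell '.' (not opp) -> no flip
Dir N: first cell '.' (not opp) -> no flip
Dir NE: first cell '.' (not opp) -> no flip
Dir W: first cell '.' (not opp) -> no flip
Dir E: first cell '.' (not opp) -> no flip
Dir SW: opp run (2,4) capped by B -> flip
Dir S: first cell '.' (not opp) -> no flip
Dir SE: first cell '.' (not opp) -> no flip
All flips: (2,4)

Answer: ........
.....B..
....B...
..BBW...
..BWW...
.B......
........
........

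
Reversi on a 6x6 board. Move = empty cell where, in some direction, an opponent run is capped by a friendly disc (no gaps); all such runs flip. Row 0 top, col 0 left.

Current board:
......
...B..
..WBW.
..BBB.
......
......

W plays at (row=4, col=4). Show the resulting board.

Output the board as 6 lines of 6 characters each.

Place W at (4,4); scan 8 dirs for brackets.
Dir NW: opp run (3,3) capped by W -> flip
Dir N: opp run (3,4) capped by W -> flip
Dir NE: first cell '.' (not opp) -> no flip
Dir W: first cell '.' (not opp) -> no flip
Dir E: first cell '.' (not opp) -> no flip
Dir SW: first cell '.' (not opp) -> no flip
Dir S: first cell '.' (not opp) -> no flip
Dir SE: first cell '.' (not opp) -> no flip
All flips: (3,3) (3,4)

Answer: ......
...B..
..WBW.
..BWW.
....W.
......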